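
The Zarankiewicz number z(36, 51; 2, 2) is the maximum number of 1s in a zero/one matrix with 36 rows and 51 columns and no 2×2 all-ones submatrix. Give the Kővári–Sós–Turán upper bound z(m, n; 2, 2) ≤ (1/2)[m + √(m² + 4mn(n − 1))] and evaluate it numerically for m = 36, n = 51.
z(36, 51; 2, 2) ≤ (1/2)[36 + √(36² + 4·36·51·50)] = (1/2)[36 + √368496] = 321.5194

Kővári–Sós–Turán: let r_1, ..., r_36 be the row sums and z = Σ r_i the total number of 1s. Each pair of columns can share at most one row with both entries 1 (else a 2×2 all-ones block appears), so Σ_i C(r_i, 2) ≤ C(51, 2) = 1275. By convexity Σ_i C(r_i, 2) ≥ 36·C(z/36, 2) = z(z − 36)/(2·36), giving z² − 36z − 36·51·50 ≤ 0 and hence z ≤ (1/2)[36 + √(1296 + 4·91800)] = (1/2)[36 + √368496] ≈ (1/2)(36 + 607.0387) = 321.5194.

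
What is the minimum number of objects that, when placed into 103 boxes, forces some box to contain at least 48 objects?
n = (48 − 1)·103 + 1 = 4842

By the generalised pigeonhole principle, to guarantee some box contains ≥ r objects we need more than (r − 1) · k objects total. Threshold: n = (r − 1) · k + 1. With r = 48 and k = 103: n = 47 · 103 + 1 = 4841 + 1 = 4842. For n = 4841 = 47 · 103, we can put exactly 47 objects in every box, avoiding 48 in any single one — so 4842 is tight.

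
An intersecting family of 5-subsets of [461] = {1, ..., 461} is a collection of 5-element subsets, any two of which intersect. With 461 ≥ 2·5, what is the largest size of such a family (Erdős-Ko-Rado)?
max |F| = C(460, 4) = 1841369535

The Erdős-Ko-Rado theorem states: for n ≥ 2k, an intersecting family of k-subsets of an n-element set has size at most C(n − 1, k − 1), with equality for 'star' families {A ⊆ [n] : |A| = k, i ∈ A} (fix an element i). For n = 461, k = 5: C(460, 4) = 1841369535.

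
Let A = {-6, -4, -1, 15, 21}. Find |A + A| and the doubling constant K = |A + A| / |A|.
K = |A + A| / |A| = 15/5 = 3

Enumerate A + A = {a + b : a, b ∈ A}. With |A| = 5, there are |A|^2 = 25 ordered sum pairs; collecting distinct values, A + A = {-12, -10, -8, -7, -5, -2, 9, 11, 14, 15, 17, 20, 30, 36, 42}, so |A + A| = 15. Thus K = 15/5 = 3. For comparison, the minimum possible |A + A| over all 5-element sets is 2·5 − 1 = 9 (so min K = 9/5), attained only by arithmetic progressions.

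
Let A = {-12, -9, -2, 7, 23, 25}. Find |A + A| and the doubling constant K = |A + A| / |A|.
K = |A + A| / |A| = 20/6 = 10/3

Enumerate A + A = {a + b : a, b ∈ A}. With |A| = 6, there are |A|^2 = 36 ordered sum pairs; collecting distinct values, A + A = {-24, -21, -18, -14, -11, -5, -4, -2, 5, 11, 13, 14, 16, 21, 23, 30, 32, 46, 48, 50}, so |A + A| = 20. Thus K = 20/6 = 10/3. For comparison, the minimum possible |A + A| over all 6-element sets is 2·6 − 1 = 11 (so min K = 11/6), attained only by arithmetic progressions.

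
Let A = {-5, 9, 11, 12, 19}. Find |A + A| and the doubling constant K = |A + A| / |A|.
K = |A + A| / |A| = 15/5 = 3

Enumerate A + A = {a + b : a, b ∈ A}. With |A| = 5, there are |A|^2 = 25 ordered sum pairs; collecting distinct values, A + A = {-10, 4, 6, 7, 14, 18, 20, 21, 22, 23, 24, 28, 30, 31, 38}, so |A + A| = 15. Thus K = 15/5 = 3. For comparison, the minimum possible |A + A| over all 5-element sets is 2·5 − 1 = 9 (so min K = 9/5), attained only by arithmetic progressions.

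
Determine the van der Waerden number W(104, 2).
W(104, 2) = 104 + 1 = 105

A 2-term AP is any pair of integers, so a monochromatic 2-AP exists iff some colour is used at least twice. With 104 colours, the colouring i ↦ i on {1, ..., 104} uses each colour once, avoiding any monochromatic pair, so W(104, 2) > 104. For {1, ..., 105}, pigeonhole forces two integers of the same colour, which form a monochromatic 2-AP. Hence W(104, 2) = 105.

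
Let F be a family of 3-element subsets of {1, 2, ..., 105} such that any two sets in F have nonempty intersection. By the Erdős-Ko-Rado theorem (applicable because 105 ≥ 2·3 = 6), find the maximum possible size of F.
max |F| = C(104, 2) = 5356

The Erdős-Ko-Rado theorem states: for n ≥ 2k, an intersecting family of k-subsets of an n-element set has size at most C(n − 1, k − 1), with equality for 'star' families {A ⊆ [n] : |A| = k, i ∈ A} (fix an element i). For n = 105, k = 3: C(104, 2) = 5356.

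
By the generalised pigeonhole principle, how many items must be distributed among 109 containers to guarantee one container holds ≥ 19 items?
n = (19 − 1)·109 + 1 = 1963

By the generalised pigeonhole principle, to guarantee some box contains ≥ r objects we need more than (r − 1) · k objects total. Threshold: n = (r − 1) · k + 1. With r = 19 and k = 109: n = 18 · 109 + 1 = 1962 + 1 = 1963. For n = 1962 = 18 · 109, we can put exactly 18 objects in every box, avoiding 19 in any single one — so 1963 is tight.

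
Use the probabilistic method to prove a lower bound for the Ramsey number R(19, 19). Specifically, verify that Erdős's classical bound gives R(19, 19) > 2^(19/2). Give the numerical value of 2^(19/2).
2^(19/2) = 724.0773; so R(19, 19) > 724.0773

Colour each edge of K_n uniformly at random with red/blue. The expected number of monochromatic K_19 is C(n, 19) · 2 · 2^(−C(19,2)). If C(n, 19) · 2^(1 − C(19,2)) < 1, then with positive probability no monochromatic K_19 exists, so R(19, 19) > n. The standard estimate C(n, 19) ≤ n^19/19! shows this inequality holds whenever n ≤ 2^(19/2) (since 19! · 2^(C(19,2) − 1) > 2^(19^2/2) ≥ n^19). Hence R(19, 19) > 2^(19/2) = 724.0773.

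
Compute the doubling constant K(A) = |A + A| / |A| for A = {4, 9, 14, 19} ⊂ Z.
K = |A + A| / |A| = 7/4

Enumerate A + A = {a + b : a, b ∈ A}. With |A| = 4, there are |A|^2 = 16 ordered sum pairs; collecting distinct values, A + A = {8, 13, 18, 23, 28, 33, 38}, so |A + A| = 7. Thus K = 7/4. Here |A + A| = 2|A| − 1 = 7, the minimum possible — so K = 7/4 is minimal, which holds iff A is an arithmetic progression.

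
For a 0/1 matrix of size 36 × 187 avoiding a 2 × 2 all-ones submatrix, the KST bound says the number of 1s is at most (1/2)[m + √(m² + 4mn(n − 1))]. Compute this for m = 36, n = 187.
z(36, 187; 2, 2) ≤ (1/2)[36 + √(36² + 4·36·187·186)] = (1/2)[36 + √5009904] = 1137.1407

Kővári–Sós–Turán: let r_1, ..., r_36 be the row sums and z = Σ r_i the total number of 1s. Each pair of columns can share at most one row with both entries 1 (else a 2×2 all-ones block appears), so Σ_i C(r_i, 2) ≤ C(187, 2) = 17391. By convexity Σ_i C(r_i, 2) ≥ 36·C(z/36, 2) = z(z − 36)/(2·36), giving z² − 36z − 36·187·186 ≤ 0 and hence z ≤ (1/2)[36 + √(1296 + 4·1252152)] = (1/2)[36 + √5009904] ≈ (1/2)(36 + 2238.2815) = 1137.1407.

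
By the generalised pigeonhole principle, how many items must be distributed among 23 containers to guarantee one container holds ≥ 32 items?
n = (32 − 1)·23 + 1 = 714

By the generalised pigeonhole principle, to guarantee some box contains ≥ r objects we need more than (r − 1) · k objects total. Threshold: n = (r − 1) · k + 1. With r = 32 and k = 23: n = 31 · 23 + 1 = 713 + 1 = 714. For n = 713 = 31 · 23, we can put exactly 31 objects in every box, avoiding 32 in any single one — so 714 is tight.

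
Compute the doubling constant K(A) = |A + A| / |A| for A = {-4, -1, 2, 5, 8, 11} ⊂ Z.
K = |A + A| / |A| = 11/6

Enumerate A + A = {a + b : a, b ∈ A}. With |A| = 6, there are |A|^2 = 36 ordered sum pairs; collecting distinct values, A + A = {-8, -5, -2, 1, 4, 7, 10, 13, 16, 19, 22}, so |A + A| = 11. Thus K = 11/6. Here |A + A| = 2|A| − 1 = 11, the minimum possible — so K = 11/6 is minimal, which holds iff A is an arithmetic progression.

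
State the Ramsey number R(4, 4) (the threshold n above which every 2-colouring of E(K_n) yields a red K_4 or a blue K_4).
R(4, 4) = 18

Lower bound: an explicit 2-colouring of K_{17} (typically a Paley-type or other structured construction) avoids a red K_4 and a blue K_4, showing R(4, 4) > 17.
Upper bound: the Erdős–Szekeres recurrence R(r, t') ≤ R(r−1, t') + R(r, t'−1) yields R(4, 4) ≤ 18.
Hence R(4, 4) = 18.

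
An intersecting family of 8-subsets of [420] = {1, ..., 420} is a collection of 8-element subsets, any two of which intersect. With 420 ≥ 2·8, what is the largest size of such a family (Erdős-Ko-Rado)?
max |F| = C(419, 7) = 427747660965768

Erdős-Ko-Rado (1961): when n ≥ 2k, max |F| = C(n−1, k−1). The bound is attained by the star {A : i ∈ A} for any fixed i ∈ [n]. Here C(420−1, 8−1) = C(419, 7) = 427747660965768.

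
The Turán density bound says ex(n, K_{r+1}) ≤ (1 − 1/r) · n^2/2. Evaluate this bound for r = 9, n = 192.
Turán density bound = (8/9) · 192^2/2 = 16384

Turán's theorem: ex(n, K_{r+1}) is achieved by the complete r-partite Turán graph T(n, r) with parts as balanced as possible, and is at most (1 − 1/r) · n^2/2. For r = 9, n = 192: the density bound is (8/9) · 36864/2 = 16384. The integer-valued extremum is e(T(192, 9)) = 16383, which is strictly less than the density bound 16384 since 9 ∤ 192 (the parts of T(192, 9) cannot all be equal).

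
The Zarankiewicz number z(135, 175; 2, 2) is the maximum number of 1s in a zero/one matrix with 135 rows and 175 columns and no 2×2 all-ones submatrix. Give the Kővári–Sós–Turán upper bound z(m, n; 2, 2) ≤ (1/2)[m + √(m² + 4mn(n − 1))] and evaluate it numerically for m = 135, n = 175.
z(135, 175; 2, 2) ≤ (1/2)[135 + √(135² + 4·135·175·174)] = (1/2)[135 + √16461225] = 2096.1218

Kővári–Sós–Turán: let r_1, ..., r_135 be the row sums and z = Σ r_i the total number of 1s. Each pair of columns can share at most one row with both entries 1 (else a 2×2 all-ones block appears), so Σ_i C(r_i, 2) ≤ C(175, 2) = 15225. By convexity Σ_i C(r_i, 2) ≥ 135·C(z/135, 2) = z(z − 135)/(2·135), giving z² − 135z − 135·175·174 ≤ 0 and hence z ≤ (1/2)[135 + √(18225 + 4·4110750)] = (1/2)[135 + √16461225] ≈ (1/2)(135 + 4057.2435) = 2096.1218.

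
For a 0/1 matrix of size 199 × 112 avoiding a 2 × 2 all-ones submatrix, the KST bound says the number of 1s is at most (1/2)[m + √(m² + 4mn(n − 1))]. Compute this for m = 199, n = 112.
z(199, 112; 2, 2) ≤ (1/2)[199 + √(199² + 4·199·112·111)] = (1/2)[199 + √9935473] = 1675.5293

Kővári–Sós–Turán: let r_1, ..., r_199 be the row sums and z = Σ r_i the total number of 1s. Each pair of columns can share at most one row with both entries 1 (else a 2×2 all-ones block appears), so Σ_i C(r_i, 2) ≤ C(112, 2) = 6216. By convexity Σ_i C(r_i, 2) ≥ 199·C(z/199, 2) = z(z − 199)/(2·199), giving z² − 199z − 199·112·111 ≤ 0 and hence z ≤ (1/2)[199 + √(39601 + 4·2473968)] = (1/2)[199 + √9935473] ≈ (1/2)(199 + 3152.0585) = 1675.5293.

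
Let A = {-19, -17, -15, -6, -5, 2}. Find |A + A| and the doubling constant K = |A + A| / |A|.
K = |A + A| / |A| = 20/6 = 10/3

Enumerate A + A = {a + b : a, b ∈ A}. With |A| = 6, there are |A|^2 = 36 ordered sum pairs; collecting distinct values, A + A = {-38, -36, -34, -32, -30, -25, -24, -23, -22, -21, -20, -17, -15, -13, -12, -11, -10, -4, -3, 4}, so |A + A| = 20. Thus K = 20/6 = 10/3. For comparison, the minimum possible |A + A| over all 6-element sets is 2·6 − 1 = 11 (so min K = 11/6), attained only by arithmetic progressions.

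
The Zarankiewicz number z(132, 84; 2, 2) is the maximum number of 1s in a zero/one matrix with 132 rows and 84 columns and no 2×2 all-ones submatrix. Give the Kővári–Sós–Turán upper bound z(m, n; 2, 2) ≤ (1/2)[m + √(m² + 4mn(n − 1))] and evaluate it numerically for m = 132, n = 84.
z(132, 84; 2, 2) ≤ (1/2)[132 + √(132² + 4·132·84·83)] = (1/2)[132 + √3698640] = 1027.5924

Kővári–Sós–Turán: let r_1, ..., r_132 be the row sums and z = Σ r_i the total number of 1s. Each pair of columns can share at most one row with both entries 1 (else a 2×2 all-ones block appears), so Σ_i C(r_i, 2) ≤ C(84, 2) = 3486. By convexity Σ_i C(r_i, 2) ≥ 132·C(z/132, 2) = z(z − 132)/(2·132), giving z² − 132z − 132·84·83 ≤ 0 and hence z ≤ (1/2)[132 + √(17424 + 4·920304)] = (1/2)[132 + √3698640] ≈ (1/2)(132 + 1923.1849) = 1027.5924.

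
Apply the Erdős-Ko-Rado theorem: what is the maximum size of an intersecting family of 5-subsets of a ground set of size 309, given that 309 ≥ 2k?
max |F| = C(308, 4) = 367704645

The Erdős-Ko-Rado theorem states: for n ≥ 2k, an intersecting family of k-subsets of an n-element set has size at most C(n − 1, k − 1), with equality for 'star' families {A ⊆ [n] : |A| = k, i ∈ A} (fix an element i). For n = 309, k = 5: C(308, 4) = 367704645.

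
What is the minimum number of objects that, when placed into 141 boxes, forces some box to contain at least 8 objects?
n = (8 − 1)·141 + 1 = 988

By the generalised pigeonhole principle, to guarantee some box contains ≥ r objects we need more than (r − 1) · k objects total. Threshold: n = (r − 1) · k + 1. With r = 8 and k = 141: n = 7 · 141 + 1 = 987 + 1 = 988. For n = 987 = 7 · 141, we can put exactly 7 objects in every box, avoiding 8 in any single one — so 988 is tight.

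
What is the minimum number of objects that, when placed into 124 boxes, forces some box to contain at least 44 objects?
n = (44 − 1)·124 + 1 = 5333

By the generalised pigeonhole principle, to guarantee some box contains ≥ r objects we need more than (r − 1) · k objects total. Threshold: n = (r − 1) · k + 1. With r = 44 and k = 124: n = 43 · 124 + 1 = 5332 + 1 = 5333. For n = 5332 = 43 · 124, we can put exactly 43 objects in every box, avoiding 44 in any single one — so 5333 is tight.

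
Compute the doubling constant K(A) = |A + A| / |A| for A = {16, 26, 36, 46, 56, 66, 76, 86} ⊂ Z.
K = |A + A| / |A| = 15/8

Enumerate A + A = {a + b : a, b ∈ A}. With |A| = 8, there are |A|^2 = 64 ordered sum pairs; collecting distinct values, A + A = {32, 42, 52, 62, 72, 82, 92, 102, 112, 122, 132, 142, 152, 162, 172}, so |A + A| = 15. Thus K = 15/8. Here |A + A| = 2|A| − 1 = 15, the minimum possible — so K = 15/8 is minimal, which holds iff A is an arithmetic progression.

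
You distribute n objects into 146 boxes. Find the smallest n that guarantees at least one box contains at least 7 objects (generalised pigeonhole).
n = (7 − 1)·146 + 1 = 877

By the generalised pigeonhole principle, to guarantee some box contains ≥ r objects we need more than (r − 1) · k objects total. Threshold: n = (r − 1) · k + 1. With r = 7 and k = 146: n = 6 · 146 + 1 = 876 + 1 = 877. For n = 876 = 6 · 146, we can put exactly 6 objects in every box, avoiding 7 in any single one — so 877 is tight.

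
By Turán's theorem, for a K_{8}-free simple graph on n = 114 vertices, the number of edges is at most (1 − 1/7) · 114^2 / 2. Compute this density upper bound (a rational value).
Turán density bound = (6/7) · 114^2/2 = 38988/7 ≈ 5569.7143

Turán's theorem: ex(n, K_{r+1}) is achieved by the complete r-partite Turán graph T(n, r) with parts as balanced as possible, and is at most (1 − 1/r) · n^2/2. For r = 7, n = 114: the density bound is (6/7) · 12996/2 = 38988/7 ≈ 5569.7143. The integer-valued extremum is e(T(114, 7)) = 5569, which is strictly less than the density bound 38988/7 since 7 ∤ 114 (the parts of T(114, 7) cannot all be equal).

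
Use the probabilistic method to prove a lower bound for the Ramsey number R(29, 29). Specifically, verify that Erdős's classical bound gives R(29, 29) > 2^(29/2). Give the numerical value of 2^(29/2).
2^(29/2) = 23170.475; so R(29, 29) > 23170.475

Colour each edge of K_n uniformly at random with red/blue. The expected number of monochromatic K_29 is C(n, 29) · 2 · 2^(−C(29,2)). If C(n, 29) · 2^(1 − C(29,2)) < 1, then with positive probability no monochromatic K_29 exists, so R(29, 29) > n. The standard estimate C(n, 29) ≤ n^29/29! shows this inequality holds whenever n ≤ 2^(29/2) (since 29! · 2^(C(29,2) − 1) > 2^(29^2/2) ≥ n^29). Hence R(29, 29) > 2^(29/2) = 23170.475.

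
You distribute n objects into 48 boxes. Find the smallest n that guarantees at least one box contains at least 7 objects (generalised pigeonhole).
n = (7 − 1)·48 + 1 = 289

By the generalised pigeonhole principle, to guarantee some box contains ≥ r objects we need more than (r − 1) · k objects total. Threshold: n = (r − 1) · k + 1. With r = 7 and k = 48: n = 6 · 48 + 1 = 288 + 1 = 289. For n = 288 = 6 · 48, we can put exactly 6 objects in every box, avoiding 7 in any single one — so 289 is tight.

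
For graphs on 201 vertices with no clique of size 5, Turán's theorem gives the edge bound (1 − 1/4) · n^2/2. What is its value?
Turán density bound = (3/4) · 201^2/2 = 121203/8 ≈ 15150.375

Turán's theorem: ex(n, K_{r+1}) is achieved by the complete r-partite Turán graph T(n, r) with parts as balanced as possible, and is at most (1 − 1/r) · n^2/2. For r = 4, n = 201: the density bound is (3/4) · 40401/2 = 121203/8 ≈ 15150.375. The integer-valued extremum is e(T(201, 4)) = 15150, which is strictly less than the density bound 121203/8 since 4 ∤ 201 (the parts of T(201, 4) cannot all be equal).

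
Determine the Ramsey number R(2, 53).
R(2, 53) = 53

R(2, k) = k for all k ≥ 2: in a 2-colouring of K_k, either some edge is red (a red K_2) or all edges are blue (a blue K_k). And K_{52} coloured all-blue has no blue K_53, so R(2, 53) > 52. Hence R(2, 53) = 53.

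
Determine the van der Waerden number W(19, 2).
W(19, 2) = 19 + 1 = 20

A 2-term AP is any pair of integers, so a monochromatic 2-AP exists iff some colour is used at least twice. With 19 colours, the colouring i ↦ i on {1, ..., 19} uses each colour once, avoiding any monochromatic pair, so W(19, 2) > 19. For {1, ..., 20}, pigeonhole forces two integers of the same colour, which form a monochromatic 2-AP. Hence W(19, 2) = 20.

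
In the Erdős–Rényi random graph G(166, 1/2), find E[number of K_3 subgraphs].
E[# K_3] = C(166, 3) · (1/2)^C(3, 2) = 748660 / 2^3 = 187165/2 = 93582.5

For each 3-subset S of vertices (there are C(166, 3) = 748660 such S), let X_S = 1 if S induces a K_3 (all C(3, 2) = 3 edges present). Then P(X_S = 1) = (1/2)^3 = 1/8. By linearity of expectation, E[# K_3] = C(166, 3) · (1/2)^3 = 748660 / 8 = 187165/2 = 93582.5.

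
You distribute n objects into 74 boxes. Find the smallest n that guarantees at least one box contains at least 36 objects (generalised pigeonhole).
n = (36 − 1)·74 + 1 = 2591

By the generalised pigeonhole principle, to guarantee some box contains ≥ r objects we need more than (r − 1) · k objects total. Threshold: n = (r − 1) · k + 1. With r = 36 and k = 74: n = 35 · 74 + 1 = 2590 + 1 = 2591. For n = 2590 = 35 · 74, we can put exactly 35 objects in every box, avoiding 36 in any single one — so 2591 is tight.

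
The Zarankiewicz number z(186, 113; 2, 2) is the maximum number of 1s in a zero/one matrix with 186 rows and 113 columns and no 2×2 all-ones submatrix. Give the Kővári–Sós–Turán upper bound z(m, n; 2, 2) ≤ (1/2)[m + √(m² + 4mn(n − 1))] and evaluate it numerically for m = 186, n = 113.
z(186, 113; 2, 2) ≤ (1/2)[186 + √(186² + 4·186·113·112)] = (1/2)[186 + √9450660] = 1630.0963

Kővári–Sós–Turán: let r_1, ..., r_186 be the row sums and z = Σ r_i the total number of 1s. Each pair of columns can share at most one row with both entries 1 (else a 2×2 all-ones block appears), so Σ_i C(r_i, 2) ≤ C(113, 2) = 6328. By convexity Σ_i C(r_i, 2) ≥ 186·C(z/186, 2) = z(z − 186)/(2·186), giving z² − 186z − 186·113·112 ≤ 0 and hence z ≤ (1/2)[186 + √(34596 + 4·2354016)] = (1/2)[186 + √9450660] ≈ (1/2)(186 + 3074.1926) = 1630.0963.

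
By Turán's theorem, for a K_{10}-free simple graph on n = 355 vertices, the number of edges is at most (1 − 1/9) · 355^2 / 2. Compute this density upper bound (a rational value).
Turán density bound = (8/9) · 355^2/2 = 504100/9 ≈ 56011.1111

Turán's theorem: ex(n, K_{r+1}) is achieved by the complete r-partite Turán graph T(n, r) with parts as balanced as possible, and is at most (1 − 1/r) · n^2/2. For r = 9, n = 355: the density bound is (8/9) · 126025/2 = 504100/9 ≈ 56011.1111. The integer-valued extremum is e(T(355, 9)) = 56010, which is strictly less than the density bound 504100/9 since 9 ∤ 355 (the parts of T(355, 9) cannot all be equal).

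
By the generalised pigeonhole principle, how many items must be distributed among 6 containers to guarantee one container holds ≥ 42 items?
n = (42 − 1)·6 + 1 = 247

By the generalised pigeonhole principle, to guarantee some box contains ≥ r objects we need more than (r − 1) · k objects total. Threshold: n = (r − 1) · k + 1. With r = 42 and k = 6: n = 41 · 6 + 1 = 246 + 1 = 247. For n = 246 = 41 · 6, we can put exactly 41 objects in every box, avoiding 42 in any single one — so 247 is tight.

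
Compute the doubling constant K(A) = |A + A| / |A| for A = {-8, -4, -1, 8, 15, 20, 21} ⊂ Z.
K = |A + A| / |A| = 26/7

Enumerate A + A = {a + b : a, b ∈ A}. With |A| = 7, there are |A|^2 = 49 ordered sum pairs; collecting distinct values, A + A = {-16, -12, -9, -8, -5, -2, 0, 4, 7, 11, 12, 13, 14, 16, 17, 19, 20, 23, 28, 29, 30, 35, 36, 40, 41, 42}, so |A + A| = 26. Thus K = 26/7. For comparison, the minimum possible |A + A| over all 7-element sets is 2·7 − 1 = 13 (so min K = 13/7), attained only by arithmetic progressions.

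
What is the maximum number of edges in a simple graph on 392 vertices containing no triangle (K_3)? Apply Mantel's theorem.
ex(392, K_3) = ⌊392^2/4⌋ = 38416

Mantel (1907): a triangle-free graph on n vertices has at most ⌊n^2/4⌋ edges, with equality for the complete bipartite graph K_{⌊n/2⌋, ⌈n/2⌉}. For n = 392: ⌊392^2/4⌋ = ⌊153664/4⌋ = 38416. The extremal graph is K_{196, 196}, which has 196·196 = 38416 edges.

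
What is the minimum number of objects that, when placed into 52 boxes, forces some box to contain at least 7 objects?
n = (7 − 1)·52 + 1 = 313

By the generalised pigeonhole principle, to guarantee some box contains ≥ r objects we need more than (r − 1) · k objects total. Threshold: n = (r − 1) · k + 1. With r = 7 and k = 52: n = 6 · 52 + 1 = 312 + 1 = 313. For n = 312 = 6 · 52, we can put exactly 6 objects in every box, avoiding 7 in any single one — so 313 is tight.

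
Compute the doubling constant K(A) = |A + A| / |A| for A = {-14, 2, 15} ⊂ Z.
K = |A + A| / |A| = 6/3 = 2

Enumerate A + A = {a + b : a, b ∈ A}. With |A| = 3, there are |A|^2 = 9 ordered sum pairs; collecting distinct values, A + A = {-28, -12, 1, 4, 17, 30}, so |A + A| = 6. Thus K = 6/3 = 2. For comparison, the minimum possible |A + A| over all 3-element sets is 2·3 − 1 = 5 (so min K = 5/3), attained only by arithmetic progressions.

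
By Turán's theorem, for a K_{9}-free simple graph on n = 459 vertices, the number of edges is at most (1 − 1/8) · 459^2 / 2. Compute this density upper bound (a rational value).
Turán density bound = (7/8) · 459^2/2 = 1474767/16 ≈ 92172.9375

Turán's theorem: ex(n, K_{r+1}) is achieved by the complete r-partite Turán graph T(n, r) with parts as balanced as possible, and is at most (1 − 1/r) · n^2/2. For r = 8, n = 459: the density bound is (7/8) · 210681/2 = 1474767/16 ≈ 92172.9375. The integer-valued extremum is e(T(459, 8)) = 92172, which is strictly less than the density bound 1474767/16 since 8 ∤ 459 (the parts of T(459, 8) cannot all be equal).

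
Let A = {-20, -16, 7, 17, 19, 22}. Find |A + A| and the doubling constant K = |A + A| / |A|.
K = |A + A| / |A| = 21/6 = 7/2

Enumerate A + A = {a + b : a, b ∈ A}. With |A| = 6, there are |A|^2 = 36 ordered sum pairs; collecting distinct values, A + A = {-40, -36, -32, -13, -9, -3, -1, 1, 2, 3, 6, 14, 24, 26, 29, 34, 36, 38, 39, 41, 44}, so |A + A| = 21. Thus K = 21/6 = 7/2. For comparison, the minimum possible |A + A| over all 6-element sets is 2·6 − 1 = 11 (so min K = 11/6), attained only by arithmetic progressions.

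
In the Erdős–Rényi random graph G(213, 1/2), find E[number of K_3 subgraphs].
E[# K_3] = C(213, 3) · (1/2)^C(3, 2) = 1587986 / 2^3 = 793993/4 = 198498.25

For each 3-subset S of vertices (there are C(213, 3) = 1587986 such S), let X_S = 1 if S induces a K_3 (all C(3, 2) = 3 edges present). Then P(X_S = 1) = (1/2)^3 = 1/8. By linearity of expectation, E[# K_3] = C(213, 3) · (1/2)^3 = 1587986 / 8 = 793993/4 = 198498.25.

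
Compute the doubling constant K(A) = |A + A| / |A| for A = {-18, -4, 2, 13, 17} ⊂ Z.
K = |A + A| / |A| = 15/5 = 3

Enumerate A + A = {a + b : a, b ∈ A}. With |A| = 5, there are |A|^2 = 25 ordered sum pairs; collecting distinct values, A + A = {-36, -22, -16, -8, -5, -2, -1, 4, 9, 13, 15, 19, 26, 30, 34}, so |A + A| = 15. Thus K = 15/5 = 3. For comparison, the minimum possible |A + A| over all 5-element sets is 2·5 − 1 = 9 (so min K = 9/5), attained only by arithmetic progressions.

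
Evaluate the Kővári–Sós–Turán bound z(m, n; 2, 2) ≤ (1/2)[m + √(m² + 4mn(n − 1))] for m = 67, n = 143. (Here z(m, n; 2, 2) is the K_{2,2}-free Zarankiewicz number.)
z(67, 143; 2, 2) ≤ (1/2)[67 + √(67² + 4·67·143·142)] = (1/2)[67 + √5446497] = 1200.3866

Kővári–Sós–Turán: let r_1, ..., r_67 be the row sums and z = Σ r_i the total number of 1s. Each pair of columns can share at most one row with both entries 1 (else a 2×2 all-ones block appears), so Σ_i C(r_i, 2) ≤ C(143, 2) = 10153. By convexity Σ_i C(r_i, 2) ≥ 67·C(z/67, 2) = z(z − 67)/(2·67), giving z² − 67z − 67·143·142 ≤ 0 and hence z ≤ (1/2)[67 + √(4489 + 4·1360502)] = (1/2)[67 + √5446497] ≈ (1/2)(67 + 2333.7731) = 1200.3866.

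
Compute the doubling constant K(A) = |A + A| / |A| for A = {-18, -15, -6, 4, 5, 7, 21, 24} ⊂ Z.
K = |A + A| / |A| = 32/8 = 4

Enumerate A + A = {a + b : a, b ∈ A}. With |A| = 8, there are |A|^2 = 64 ordered sum pairs; collecting distinct values, A + A = {-36, -33, -30, -24, -21, -14, -13, -12, -11, -10, -8, -2, -1, 1, 3, 6, 8, 9, 10, 11, 12, 14, 15, 18, 25, 26, 28, 29, 31, 42, 45, 48}, so |A + A| = 32. Thus K = 32/8 = 4. For comparison, the minimum possible |A + A| over all 8-element sets is 2·8 − 1 = 15 (so min K = 15/8), attained only by arithmetic progressions.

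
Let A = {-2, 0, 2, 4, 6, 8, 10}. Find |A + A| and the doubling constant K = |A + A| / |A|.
K = |A + A| / |A| = 13/7

Enumerate A + A = {a + b : a, b ∈ A}. With |A| = 7, there are |A|^2 = 49 ordered sum pairs; collecting distinct values, A + A = {-4, -2, 0, 2, 4, 6, 8, 10, 12, 14, 16, 18, 20}, so |A + A| = 13. Thus K = 13/7. Here |A + A| = 2|A| − 1 = 13, the minimum possible — so K = 13/7 is minimal, which holds iff A is an arithmetic progression.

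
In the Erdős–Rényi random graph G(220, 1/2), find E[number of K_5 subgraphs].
E[# K_5] = C(220, 5) · (1/2)^C(5, 2) = 4102565544 / 2^10 = 512820693/128 = 4006411.6640625

For each 5-subset S of vertices (there are C(220, 5) = 4102565544 such S), let X_S = 1 if S induces a K_5 (all C(5, 2) = 10 edges present). Then P(X_S = 1) = (1/2)^10 = 1/1024. By linearity of expectation, E[# K_5] = C(220, 5) · (1/2)^10 = 4102565544 / 1024 = 512820693/128 = 4006411.6640625.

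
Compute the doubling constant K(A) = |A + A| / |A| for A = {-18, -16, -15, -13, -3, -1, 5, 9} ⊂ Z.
K = |A + A| / |A| = 31/8

Enumerate A + A = {a + b : a, b ∈ A}. With |A| = 8, there are |A|^2 = 64 ordered sum pairs; collecting distinct values, A + A = {-36, -34, -33, -32, -31, -30, -29, -28, -26, -21, -19, -18, -17, -16, -14, -13, -11, -10, -9, -8, -7, -6, -4, -2, 2, 4, 6, 8, 10, 14, 18}, so |A + A| = 31. Thus K = 31/8. For comparison, the minimum possible |A + A| over all 8-element sets is 2·8 − 1 = 15 (so min K = 15/8), attained only by arithmetic progressions.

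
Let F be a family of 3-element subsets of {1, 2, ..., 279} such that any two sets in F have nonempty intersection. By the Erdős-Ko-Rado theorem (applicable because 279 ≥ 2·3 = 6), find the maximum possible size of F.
max |F| = C(278, 2) = 38503

The Erdős-Ko-Rado theorem states: for n ≥ 2k, an intersecting family of k-subsets of an n-element set has size at most C(n − 1, k − 1), with equality for 'star' families {A ⊆ [n] : |A| = k, i ∈ A} (fix an element i). For n = 279, k = 3: C(278, 2) = 38503.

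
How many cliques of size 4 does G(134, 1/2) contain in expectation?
E[# K_4] = C(134, 4) · (1/2)^C(4, 2) = 12840751 / 2^6 = 200636.734375

For each 4-subset S of vertices (there are C(134, 4) = 12840751 such S), let X_S = 1 if S induces a K_4 (all C(4, 2) = 6 edges present). Then P(X_S = 1) = (1/2)^6 = 1/64. By linearity of expectation, E[# K_4] = C(134, 4) · (1/2)^6 = 12840751 / 64 = 200636.734375.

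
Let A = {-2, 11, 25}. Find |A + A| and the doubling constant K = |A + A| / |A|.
K = |A + A| / |A| = 6/3 = 2

Enumerate A + A = {a + b : a, b ∈ A}. With |A| = 3, there are |A|^2 = 9 ordered sum pairs; collecting distinct values, A + A = {-4, 9, 22, 23, 36, 50}, so |A + A| = 6. Thus K = 6/3 = 2. For comparison, the minimum possible |A + A| over all 3-element sets is 2·3 − 1 = 5 (so min K = 5/3), attained only by arithmetic progressions.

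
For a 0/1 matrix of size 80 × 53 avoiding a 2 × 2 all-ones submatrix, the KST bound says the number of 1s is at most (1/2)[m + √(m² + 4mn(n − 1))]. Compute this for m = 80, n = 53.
z(80, 53; 2, 2) ≤ (1/2)[80 + √(80² + 4·80·53·52)] = (1/2)[80 + √888320] = 511.2536

Kővári–Sós–Turán: let r_1, ..., r_80 be the row sums and z = Σ r_i the total number of 1s. Each pair of columns can share at most one row with both entries 1 (else a 2×2 all-ones block appears), so Σ_i C(r_i, 2) ≤ C(53, 2) = 1378. By convexity Σ_i C(r_i, 2) ≥ 80·C(z/80, 2) = z(z − 80)/(2·80), giving z² − 80z − 80·53·52 ≤ 0 and hence z ≤ (1/2)[80 + √(6400 + 4·220480)] = (1/2)[80 + √888320] ≈ (1/2)(80 + 942.5073) = 511.2536.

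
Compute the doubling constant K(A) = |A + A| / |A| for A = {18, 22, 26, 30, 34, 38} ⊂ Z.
K = |A + A| / |A| = 11/6

Enumerate A + A = {a + b : a, b ∈ A}. With |A| = 6, there are |A|^2 = 36 ordered sum pairs; collecting distinct values, A + A = {36, 40, 44, 48, 52, 56, 60, 64, 68, 72, 76}, so |A + A| = 11. Thus K = 11/6. Here |A + A| = 2|A| − 1 = 11, the minimum possible — so K = 11/6 is minimal, which holds iff A is an arithmetic progression.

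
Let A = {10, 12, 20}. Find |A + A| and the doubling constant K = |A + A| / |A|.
K = |A + A| / |A| = 6/3 = 2

Enumerate A + A = {a + b : a, b ∈ A}. With |A| = 3, there are |A|^2 = 9 ordered sum pairs; collecting distinct values, A + A = {20, 22, 24, 30, 32, 40}, so |A + A| = 6. Thus K = 6/3 = 2. For comparison, the minimum possible |A + A| over all 3-element sets is 2·3 − 1 = 5 (so min K = 5/3), attained only by arithmetic progressions.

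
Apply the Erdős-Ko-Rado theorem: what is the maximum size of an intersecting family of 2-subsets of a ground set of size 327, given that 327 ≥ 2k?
max |F| = C(326, 1) = 326

Erdős-Ko-Rado (1961): when n ≥ 2k, max |F| = C(n−1, k−1). The bound is attained by the star {A : i ∈ A} for any fixed i ∈ [n]. Here C(327−1, 2−1) = C(326, 1) = 326.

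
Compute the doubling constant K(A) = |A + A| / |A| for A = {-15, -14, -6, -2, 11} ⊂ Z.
K = |A + A| / |A| = 14/5

Enumerate A + A = {a + b : a, b ∈ A}. With |A| = 5, there are |A|^2 = 25 ordered sum pairs; collecting distinct values, A + A = {-30, -29, -28, -21, -20, -17, -16, -12, -8, -4, -3, 5, 9, 22}, so |A + A| = 14. Thus K = 14/5. For comparison, the minimum possible |A + A| over all 5-element sets is 2·5 − 1 = 9 (so min K = 9/5), attained only by arithmetic progressions.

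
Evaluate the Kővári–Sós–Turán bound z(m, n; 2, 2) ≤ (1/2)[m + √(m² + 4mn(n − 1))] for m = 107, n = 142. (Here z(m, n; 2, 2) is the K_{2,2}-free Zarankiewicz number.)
z(107, 142; 2, 2) ≤ (1/2)[107 + √(107² + 4·107·142·141)] = (1/2)[107 + √8580865] = 1518.1557

Kővári–Sós–Turán: let r_1, ..., r_107 be the row sums and z = Σ r_i the total number of 1s. Each pair of columns can share at most one row with both entries 1 (else a 2×2 all-ones block appears), so Σ_i C(r_i, 2) ≤ C(142, 2) = 10011. By convexity Σ_i C(r_i, 2) ≥ 107·C(z/107, 2) = z(z − 107)/(2·107), giving z² − 107z − 107·142·141 ≤ 0 and hence z ≤ (1/2)[107 + √(11449 + 4·2142354)] = (1/2)[107 + √8580865] ≈ (1/2)(107 + 2929.3114) = 1518.1557.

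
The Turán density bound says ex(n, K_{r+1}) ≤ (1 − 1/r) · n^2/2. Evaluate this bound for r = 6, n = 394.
Turán density bound = (5/6) · 394^2/2 = 194045/3 ≈ 64681.6667

Turán's theorem: ex(n, K_{r+1}) is achieved by the complete r-partite Turán graph T(n, r) with parts as balanced as possible, and is at most (1 − 1/r) · n^2/2. For r = 6, n = 394: the density bound is (5/6) · 155236/2 = 194045/3 ≈ 64681.6667. The integer-valued extremum is e(T(394, 6)) = 64681, which is strictly less than the density bound 194045/3 since 6 ∤ 394 (the parts of T(394, 6) cannot all be equal).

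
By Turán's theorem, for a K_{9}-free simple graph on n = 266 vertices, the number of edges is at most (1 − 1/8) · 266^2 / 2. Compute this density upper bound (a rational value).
Turán density bound = (7/8) · 266^2/2 = 123823/4 ≈ 30955.75

Turán's theorem: ex(n, K_{r+1}) is achieved by the complete r-partite Turán graph T(n, r) with parts as balanced as possible, and is at most (1 − 1/r) · n^2/2. For r = 8, n = 266: the density bound is (7/8) · 70756/2 = 123823/4 ≈ 30955.75. The integer-valued extremum is e(T(266, 8)) = 30955, which is strictly less than the density bound 123823/4 since 8 ∤ 266 (the parts of T(266, 8) cannot all be equal).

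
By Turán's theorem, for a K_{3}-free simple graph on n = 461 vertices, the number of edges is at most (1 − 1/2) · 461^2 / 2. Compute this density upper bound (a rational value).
Turán density bound = (1/2) · 461^2/2 = 212521/4 ≈ 53130.25

Turán's theorem: ex(n, K_{r+1}) is achieved by the complete r-partite Turán graph T(n, r) with parts as balanced as possible, and is at most (1 − 1/r) · n^2/2. For r = 2, n = 461: the density bound is (1/2) · 212521/2 = 212521/4 ≈ 53130.25. The integer-valued extremum is e(T(461, 2)) = 53130, which is strictly less than the density bound 212521/4 since 2 ∤ 461 (the parts of T(461, 2) cannot all be equal).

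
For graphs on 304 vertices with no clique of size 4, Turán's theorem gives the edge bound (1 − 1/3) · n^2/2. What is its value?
Turán density bound = (2/3) · 304^2/2 = 92416/3 ≈ 30805.3333

Turán's theorem: ex(n, K_{r+1}) is achieved by the complete r-partite Turán graph T(n, r) with parts as balanced as possible, and is at most (1 − 1/r) · n^2/2. For r = 3, n = 304: the density bound is (2/3) · 92416/2 = 92416/3 ≈ 30805.3333. The integer-valued extremum is e(T(304, 3)) = 30805, which is strictly less than the density bound 92416/3 since 3 ∤ 304 (the parts of T(304, 3) cannot all be equal).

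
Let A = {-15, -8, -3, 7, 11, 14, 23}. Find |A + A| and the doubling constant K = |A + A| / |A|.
K = |A + A| / |A| = 26/7

Enumerate A + A = {a + b : a, b ∈ A}. With |A| = 7, there are |A|^2 = 49 ordered sum pairs; collecting distinct values, A + A = {-30, -23, -18, -16, -11, -8, -6, -4, -1, 3, 4, 6, 8, 11, 14, 15, 18, 20, 21, 22, 25, 28, 30, 34, 37, 46}, so |A + A| = 26. Thus K = 26/7. For comparison, the minimum possible |A + A| over all 7-element sets is 2·7 − 1 = 13 (so min K = 13/7), attained only by arithmetic progressions.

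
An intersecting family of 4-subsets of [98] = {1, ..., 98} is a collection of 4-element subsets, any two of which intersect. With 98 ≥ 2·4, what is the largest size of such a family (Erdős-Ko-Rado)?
max |F| = C(97, 3) = 147440

The Erdős-Ko-Rado theorem states: for n ≥ 2k, an intersecting family of k-subsets of an n-element set has size at most C(n − 1, k − 1), with equality for 'star' families {A ⊆ [n] : |A| = k, i ∈ A} (fix an element i). For n = 98, k = 4: C(97, 3) = 147440.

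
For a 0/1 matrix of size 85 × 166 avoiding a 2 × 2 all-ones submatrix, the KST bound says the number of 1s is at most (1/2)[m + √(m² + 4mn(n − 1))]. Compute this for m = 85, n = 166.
z(85, 166; 2, 2) ≤ (1/2)[85 + √(85² + 4·85·166·165)] = (1/2)[85 + √9319825] = 1568.9194

Kővári–Sós–Turán: let r_1, ..., r_85 be the row sums and z = Σ r_i the total number of 1s. Each pair of columns can share at most one row with both entries 1 (else a 2×2 all-ones block appears), so Σ_i C(r_i, 2) ≤ C(166, 2) = 13695. By convexity Σ_i C(r_i, 2) ≥ 85·C(z/85, 2) = z(z − 85)/(2·85), giving z² − 85z − 85·166·165 ≤ 0 and hence z ≤ (1/2)[85 + √(7225 + 4·2328150)] = (1/2)[85 + √9319825] ≈ (1/2)(85 + 3052.8388) = 1568.9194.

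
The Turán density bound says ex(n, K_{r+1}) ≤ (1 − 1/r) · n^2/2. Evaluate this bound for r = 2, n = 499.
Turán density bound = (1/2) · 499^2/2 = 249001/4 ≈ 62250.25

Turán's theorem: ex(n, K_{r+1}) is achieved by the complete r-partite Turán graph T(n, r) with parts as balanced as possible, and is at most (1 − 1/r) · n^2/2. For r = 2, n = 499: the density bound is (1/2) · 249001/2 = 249001/4 ≈ 62250.25. The integer-valued extremum is e(T(499, 2)) = 62250, which is strictly less than the density bound 249001/4 since 2 ∤ 499 (the parts of T(499, 2) cannot all be equal).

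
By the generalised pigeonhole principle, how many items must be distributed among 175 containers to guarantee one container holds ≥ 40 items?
n = (40 − 1)·175 + 1 = 6826

By the generalised pigeonhole principle, to guarantee some box contains ≥ r objects we need more than (r − 1) · k objects total. Threshold: n = (r − 1) · k + 1. With r = 40 and k = 175: n = 39 · 175 + 1 = 6825 + 1 = 6826. For n = 6825 = 39 · 175, we can put exactly 39 objects in every box, avoiding 40 in any single one — so 6826 is tight.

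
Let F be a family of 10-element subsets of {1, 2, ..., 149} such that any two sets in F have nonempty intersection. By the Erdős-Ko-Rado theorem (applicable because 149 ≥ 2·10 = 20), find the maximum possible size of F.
max |F| = C(148, 9) = 73260671924440

Erdős-Ko-Rado (1961): when n ≥ 2k, max |F| = C(n−1, k−1). The bound is attained by the star {A : i ∈ A} for any fixed i ∈ [n]. Here C(149−1, 10−1) = C(148, 9) = 73260671924440.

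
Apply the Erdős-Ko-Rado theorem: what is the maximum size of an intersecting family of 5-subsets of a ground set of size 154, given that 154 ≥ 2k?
max |F| = C(153, 4) = 21947850

Erdős-Ko-Rado (1961): when n ≥ 2k, max |F| = C(n−1, k−1). The bound is attained by the star {A : i ∈ A} for any fixed i ∈ [n]. Here C(154−1, 5−1) = C(153, 4) = 21947850.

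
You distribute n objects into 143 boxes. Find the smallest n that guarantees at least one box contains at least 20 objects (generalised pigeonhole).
n = (20 − 1)·143 + 1 = 2718

By the generalised pigeonhole principle, to guarantee some box contains ≥ r objects we need more than (r − 1) · k objects total. Threshold: n = (r − 1) · k + 1. With r = 20 and k = 143: n = 19 · 143 + 1 = 2717 + 1 = 2718. For n = 2717 = 19 · 143, we can put exactly 19 objects in every box, avoiding 20 in any single one — so 2718 is tight.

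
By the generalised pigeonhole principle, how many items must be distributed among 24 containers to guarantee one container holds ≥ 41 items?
n = (41 − 1)·24 + 1 = 961

By the generalised pigeonhole principle, to guarantee some box contains ≥ r objects we need more than (r − 1) · k objects total. Threshold: n = (r − 1) · k + 1. With r = 41 and k = 24: n = 40 · 24 + 1 = 960 + 1 = 961. For n = 960 = 40 · 24, we can put exactly 40 objects in every box, avoiding 41 in any single one — so 961 is tight.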